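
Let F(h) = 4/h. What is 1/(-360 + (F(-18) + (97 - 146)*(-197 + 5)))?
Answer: 9/81430 ≈ 0.00011052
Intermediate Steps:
1/(-360 + (F(-18) + (97 - 146)*(-197 + 5))) = 1/(-360 + (4/(-18) + (97 - 146)*(-197 + 5))) = 1/(-360 + (4*(-1/18) - 49*(-192))) = 1/(-360 + (-2/9 + 9408)) = 1/(-360 + 84670/9) = 1/(81430/9) = 9/81430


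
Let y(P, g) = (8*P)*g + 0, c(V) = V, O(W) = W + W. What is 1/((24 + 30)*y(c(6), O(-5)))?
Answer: -1/25920 ≈ -3.8580e-5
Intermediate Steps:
O(W) = 2*W
y(P, g) = 8*P*g (y(P, g) = 8*P*g + 0 = 8*P*g)
1/((24 + 30)*y(c(6), O(-5))) = 1/((24 + 30)*(8*6*(2*(-5)))) = 1/(54*(8*6*(-10))) = 1/(54*(-480)) = 1/(-25920) = -1/25920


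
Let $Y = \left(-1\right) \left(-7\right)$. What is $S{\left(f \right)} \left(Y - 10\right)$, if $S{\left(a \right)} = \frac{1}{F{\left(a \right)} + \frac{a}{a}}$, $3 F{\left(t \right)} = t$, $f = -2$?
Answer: $-9$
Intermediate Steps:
$Y = 7$
$F{\left(t \right)} = \frac{t}{3}$
$S{\left(a \right)} = \frac{1}{1 + \frac{a}{3}}$ ($S{\left(a \right)} = \frac{1}{\frac{a}{3} + \frac{a}{a}} = \frac{1}{\frac{a}{3} + 1} = \frac{1}{1 + \frac{a}{3}}$)
$S{\left(f \right)} \left(Y - 10\right) = \frac{3}{3 - 2} \left(7 - 10\right) = \frac{3}{1} \left(-3\right) = 3 \cdot 1 \left(-3\right) = 3 \left(-3\right) = -9$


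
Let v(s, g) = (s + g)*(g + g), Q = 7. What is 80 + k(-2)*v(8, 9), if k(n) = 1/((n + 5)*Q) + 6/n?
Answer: -5764/7 ≈ -823.43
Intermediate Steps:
v(s, g) = 2*g*(g + s) (v(s, g) = (g + s)*(2*g) = 2*g*(g + s))
k(n) = 6/n + 1/(7*(5 + n)) (k(n) = 1/((n + 5)*7) + 6/n = (⅐)/(5 + n) + 6/n = 1/(7*(5 + n)) + 6/n = 6/n + 1/(7*(5 + n)))
80 + k(-2)*v(8, 9) = 80 + ((⅐)*(210 + 43*(-2))/(-2*(5 - 2)))*(2*9*(9 + 8)) = 80 + ((⅐)*(-½)*(210 - 86)/3)*(2*9*17) = 80 + ((⅐)*(-½)*(⅓)*124)*306 = 80 - 62/21*306 = 80 - 6324/7 = -5764/7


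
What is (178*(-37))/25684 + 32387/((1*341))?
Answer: 414790941/4379122 ≈ 94.720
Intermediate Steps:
(178*(-37))/25684 + 32387/((1*341)) = -6586*1/25684 + 32387/341 = -3293/12842 + 32387*(1/341) = -3293/12842 + 32387/341 = 414790941/4379122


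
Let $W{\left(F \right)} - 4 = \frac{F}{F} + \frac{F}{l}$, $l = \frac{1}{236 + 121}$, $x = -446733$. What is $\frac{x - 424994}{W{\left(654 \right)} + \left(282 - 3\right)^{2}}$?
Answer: $- \frac{871727}{311324} \approx -2.8001$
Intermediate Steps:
$l = \frac{1}{357} \approx 0.0028011$
$W{\left(F \right)} = 5 + 357 F$ ($W{\left(F \right)} = 4 + \left(\frac{F}{F} + F \frac{1}{\frac{1}{357}}\right) = 4 + \left(1 + F 357\right) = 4 + \left(1 + 357 F\right) = 5 + 357 F$)
$\frac{x - 424994}{W{\left(654 \right)} + \left(282 - 3\right)^{2}} = \frac{-446733 - 424994}{\left(5 + 357 \cdot 654\right) + \left(282 - 3\right)^{2}} = - \frac{871727}{\left(5 + 233478\right) + 279^{2}} = - \frac{871727}{233483 + 77841} = - \frac{871727}{311324}$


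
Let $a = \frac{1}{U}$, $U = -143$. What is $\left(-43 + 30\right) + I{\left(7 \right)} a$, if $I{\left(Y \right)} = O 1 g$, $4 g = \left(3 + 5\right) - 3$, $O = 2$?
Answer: $- \frac{3723}{286} \approx -13.017$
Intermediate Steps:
$g = \frac{5}{4}$ ($g = \frac{\left(3 + 5\right) - 3}{4} = \frac{8 - 3}{4} = \frac{1}{4} \cdot 5 = \frac{5}{4} \approx 1.25$)
$a = - \frac{1}{143}$ ($a = \frac{1}{-143} = - \frac{1}{143} \approx -0.006993$)
$I{\left(Y \right)} = \frac{5}{2}$ ($I{\left(Y \right)} = 2 \cdot 1 \cdot \frac{5}{4} = 2 \cdot \frac{5}{4} = \frac{5}{2}$)
$\left(-43 + 30\right) + I{\left(7 \right)} a = \left(-43 + 30\right) + \frac{5}{2} \left(- \frac{1}{143}\right) = -13 - \frac{5}{286} = - \frac{3723}{286}$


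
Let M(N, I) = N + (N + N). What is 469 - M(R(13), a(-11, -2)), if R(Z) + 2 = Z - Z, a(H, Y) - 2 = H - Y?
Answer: 475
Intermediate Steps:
a(H, Y) = 2 + H - Y (a(H, Y) = 2 + (H - Y) = 2 + H - Y)
R(Z) = -2 (R(Z) = -2 + (Z - Z) = -2 + 0 = -2)
M(N, I) = 3*N (M(N, I) = N + 2*N = 3*N)
469 - M(R(13), a(-11, -2)) = 469 - 3*(-2) = 469 - 1*(-6) = 469 + 6 = 475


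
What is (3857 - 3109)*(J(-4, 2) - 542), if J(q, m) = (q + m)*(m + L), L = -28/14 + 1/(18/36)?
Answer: -408408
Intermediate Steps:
L = 0 (L = -28*1/14 + 1/(18*(1/36)) = -2 + 1/(½) = -2 + 1*2 = -2 + 2 = 0)
J(q, m) = m*(m + q) (J(q, m) = (q + m)*(m + 0) = (m + q)*m = m*(m + q))
(3857 - 3109)*(J(-4, 2) - 542) = (3857 - 3109)*(2*(2 - 4) - 542) = 748*(2*(-2) - 542) = 748*(-4 - 542) = 748*(-546) = -408408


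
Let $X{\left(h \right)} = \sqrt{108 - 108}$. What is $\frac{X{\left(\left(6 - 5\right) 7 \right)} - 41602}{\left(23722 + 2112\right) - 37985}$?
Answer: $\frac{41602}{12151} \approx 3.4238$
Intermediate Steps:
$X{\left(h \right)} = 0$ ($X{\left(h \right)} = \sqrt{0} = 0$)
$\frac{X{\left(\left(6 - 5\right) 7 \right)} - 41602}{\left(23722 + 2112\right) - 37985} = \frac{0 - 41602}{\left(23722 + 2112\right) - 37985} = - \frac{41602}{25834 - 37985} = - \frac{41602}{-12151} = \left(-41602\right) \left(- \frac{1}{12151}\right) = \frac{41602}{12151}$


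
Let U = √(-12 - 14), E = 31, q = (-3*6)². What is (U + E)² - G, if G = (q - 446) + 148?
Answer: 909 + 62*I*√26 ≈ 909.0 + 316.14*I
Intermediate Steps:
q = 324 (q = (-18)² = 324)
U = I*√26 (U = √(-26) = I*√26 ≈ 5.099*I)
G = 26 (G = (324 - 446) + 148 = -122 + 148 = 26)
(U + E)² - G = (I*√26 + 31)² - 1*26 = (31 + I*√26)² - 26 = -26 + (31 + I*√26)²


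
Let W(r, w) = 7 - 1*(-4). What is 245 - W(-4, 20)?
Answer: 234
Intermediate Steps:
W(r, w) = 11 (W(r, w) = 7 + 4 = 11)
245 - W(-4, 20) = 245 - 1*11 = 245 - 11 = 234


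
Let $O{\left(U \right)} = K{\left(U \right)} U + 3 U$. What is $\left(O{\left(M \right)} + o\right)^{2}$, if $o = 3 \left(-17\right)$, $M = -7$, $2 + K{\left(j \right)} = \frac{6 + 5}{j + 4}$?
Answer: $\frac{9409}{9} \approx 1045.4$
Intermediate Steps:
$K{\left(j \right)} = -2 + \frac{11}{4 + j}$ ($K{\left(j \right)} = -2 + \frac{6 + 5}{j + 4} = -2 + \frac{11}{4 + j}$)
$O{\left(U \right)} = 3 U + \frac{U \left(3 - 2 U\right)}{4 + U}$ ($O{\left(U \right)} = \frac{3 - 2 U}{4 + U} U + 3 U = \frac{U \left(3 - 2 U\right)}{4 + U} + 3 U = 3 U + \frac{U \left(3 - 2 U\right)}{4 + U}$)
$o = -51$
$\left(O{\left(M \right)} + o\right)^{2} = \left(- \frac{7 \left(15 - 7\right)}{4 - 7} - 51\right)^{2} = \left(\left(-7\right) \frac{1}{-3} \cdot 8 - 51\right)^{2} = \left(\left(-7\right) \left(- \frac{1}{3}\right) 8 - 51\right)^{2} = \left(\frac{56}{3} - 51\right)^{2} = \left(- \frac{97}{3}\right)^{2} = \frac{9409}{9}$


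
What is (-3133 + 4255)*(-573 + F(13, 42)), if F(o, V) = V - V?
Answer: -642906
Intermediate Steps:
F(o, V) = 0
(-3133 + 4255)*(-573 + F(13, 42)) = (-3133 + 4255)*(-573 + 0) = 1122*(-573) = -642906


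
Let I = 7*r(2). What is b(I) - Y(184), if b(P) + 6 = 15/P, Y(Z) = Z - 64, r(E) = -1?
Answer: -897/7 ≈ -128.14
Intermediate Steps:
Y(Z) = -64 + Z
I = -7 (I = 7*(-1) = -7)
b(P) = -6 + 15/P
b(I) - Y(184) = (-6 + 15/(-7)) - (-64 + 184) = (-6 + 15*(-⅐)) - 1*120 = (-6 - 15/7) - 120 = -57/7 - 120 = -897/7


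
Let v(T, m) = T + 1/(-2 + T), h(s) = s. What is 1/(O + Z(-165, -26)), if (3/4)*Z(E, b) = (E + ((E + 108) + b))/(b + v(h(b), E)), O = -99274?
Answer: -141/13996738 ≈ -1.0074e-5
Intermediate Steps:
Z(E, b) = 4*(108 + b + 2*E)/(3*(b + (1 + b**2 - 2*b)/(-2 + b))) (Z(E, b) = 4*((E + ((E + 108) + b))/(b + (1 + b**2 - 2*b)/(-2 + b)))/3 = 4*((E + ((108 + E) + b))/(b + (1 + b**2 - 2*b)/(-2 + b)))/3 = 4*((E + (108 + E + b))/(b + (1 + b**2 - 2*b)/(-2 + b)))/3 = 4*((108 + b + 2*E)/(b + (1 + b**2 - 2*b)/(-2 + b)))/3 = 4*(108 + b + 2*E)/(3*(b + (1 + b**2 - 2*b)/(-2 + b))))
1/(O + Z(-165, -26)) = 1/(-99274 + 4*(-2 - 26)*(108 - 26 + 2*(-165))/(3*(1 + (-26)**2 - 2*(-26) - 26*(-2 - 26)))) = 1/(-99274 + (4/3)*(-28)*(108 - 26 - 330)/(1 + 676 + 52 - 26*(-28))) = 1/(-99274 + (4/3)*(-28)*(-248)/(1 + 676 + 52 + 728)) = 1/(-99274 + (4/3)*(-28)*(-248)/1457) = 1/(-99274 + (4/3)*(1/1457)*(-28)*(-248)) = 1/(-99274 + 896/141) = 1/(-13996738/141) = -141/13996738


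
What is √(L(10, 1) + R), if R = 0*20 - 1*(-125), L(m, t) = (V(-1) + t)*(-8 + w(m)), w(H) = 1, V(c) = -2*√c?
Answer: √(118 + 14*I) ≈ 10.882 + 0.64328*I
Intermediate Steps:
L(m, t) = -7*t + 14*I (L(m, t) = (-2*I + t)*(-8 + 1) = (-2*I + t)*(-7) = (t - 2*I)*(-7) = -7*t + 14*I)
R = 125 (R = 0 + 125 = 125)
√(L(10, 1) + R) = √((-7*1 + 14*I) + 125) = √((-7 + 14*I) + 125) = √(118 + 14*I)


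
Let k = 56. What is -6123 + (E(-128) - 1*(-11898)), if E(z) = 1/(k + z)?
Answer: 415799/72 ≈ 5775.0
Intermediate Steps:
E(z) = 1/(56 + z)
-6123 + (E(-128) - 1*(-11898)) = -6123 + (1/(56 - 128) - 1*(-11898)) = -6123 + (1/(-72) + 11898) = -6123 + (-1/72 + 11898) = -6123 + 856655/72 = 415799/72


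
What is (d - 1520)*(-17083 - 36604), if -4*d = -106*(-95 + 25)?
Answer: 181193625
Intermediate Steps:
d = -1855 (d = -(-53)*(-95 + 25)/2 = -(-53)*(-70)/2 = -1/4*7420 = -1855)
(d - 1520)*(-17083 - 36604) = (-1855 - 1520)*(-17083 - 36604) = -3375*(-53687) = 181193625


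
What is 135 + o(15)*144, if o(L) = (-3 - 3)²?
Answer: 5319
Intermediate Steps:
o(L) = 36 (o(L) = (-6)² = 36)
135 + o(15)*144 = 135 + 36*144 = 135 + 5184 = 5319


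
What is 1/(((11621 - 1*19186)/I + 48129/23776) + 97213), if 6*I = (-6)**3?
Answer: 213984/20847426113 ≈ 1.0264e-5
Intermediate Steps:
I = -36 (I = (1/6)*(-6)**3 = (1/6)*(-216) = -36)
1/(((11621 - 1*19186)/I + 48129/23776) + 97213) = 1/(((11621 - 1*19186)/(-36) + 48129/23776) + 97213) = 1/(((11621 - 19186)*(-1/36) + 48129*(1/23776)) + 97213) = 1/((-7565*(-1/36) + 48129/23776) + 97213) = 1/((7565/36 + 48129/23776) + 97213) = 1/(45399521/213984 + 97213) = 1/(20847426113/213984) = 213984/20847426113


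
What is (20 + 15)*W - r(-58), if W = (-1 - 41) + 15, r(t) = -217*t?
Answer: -13531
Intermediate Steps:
W = -27 (W = -42 + 15 = -27)
(20 + 15)*W - r(-58) = (20 + 15)*(-27) - (-217)*(-58) = 35*(-27) - 1*12586 = -945 - 12586 = -13531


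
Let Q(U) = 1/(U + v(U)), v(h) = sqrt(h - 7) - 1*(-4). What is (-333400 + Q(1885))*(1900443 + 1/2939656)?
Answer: -6642816298400239158872399/10484115563608 - 5586648667609*sqrt(1878)/10484115563608 ≈ -6.3361e+11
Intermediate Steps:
v(h) = 4 + sqrt(-7 + h) (v(h) = sqrt(-7 + h) + 4 = 4 + sqrt(-7 + h))
Q(U) = 1/(4 + U + sqrt(-7 + U)) (Q(U) = 1/(U + (4 + sqrt(-7 + U))) = 1/(4 + U + sqrt(-7 + U)))
(-333400 + Q(1885))*(1900443 + 1/2939656) = (-333400 + 1/(4 + 1885 + sqrt(-7 + 1885)))*(1900443 + 1/2939656) = (-333400 + 1/(4 + 1885 + sqrt(1878)))*(1900443 + 1/2939656) = (-333400 + 1/(1889 + sqrt(1878)))*(5586648667609/2939656) = -232823583222605075/367457 + 5586648667609/(2939656*(1889 + sqrt(1878)))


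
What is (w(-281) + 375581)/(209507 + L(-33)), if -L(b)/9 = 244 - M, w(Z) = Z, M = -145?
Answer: 187650/103003 ≈ 1.8218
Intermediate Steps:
L(b) = -3501 (L(b) = -9*(244 - 1*(-145)) = -9*(244 + 145) = -9*389 = -3501)
(w(-281) + 375581)/(209507 + L(-33)) = (-281 + 375581)/(209507 - 3501) = 375300/206006 = 375300*(1/206006) = 187650/103003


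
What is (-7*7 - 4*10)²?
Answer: 7921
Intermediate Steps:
(-7*7 - 4*10)² = (-49 - 40)² = (-89)² = 7921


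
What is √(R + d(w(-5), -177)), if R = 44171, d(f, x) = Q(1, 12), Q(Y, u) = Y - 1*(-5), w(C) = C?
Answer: √44177 ≈ 210.18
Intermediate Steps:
Q(Y, u) = 5 + Y (Q(Y, u) = Y + 5 = 5 + Y)
d(f, x) = 6 (d(f, x) = 5 + 1 = 6)
√(R + d(w(-5), -177)) = √(44171 + 6) = √44177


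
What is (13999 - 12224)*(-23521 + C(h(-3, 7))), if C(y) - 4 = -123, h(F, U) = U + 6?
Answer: -41961000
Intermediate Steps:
h(F, U) = 6 + U
C(y) = -119 (C(y) = 4 - 123 = -119)
(13999 - 12224)*(-23521 + C(h(-3, 7))) = (13999 - 12224)*(-23521 - 119) = 1775*(-23640) = -41961000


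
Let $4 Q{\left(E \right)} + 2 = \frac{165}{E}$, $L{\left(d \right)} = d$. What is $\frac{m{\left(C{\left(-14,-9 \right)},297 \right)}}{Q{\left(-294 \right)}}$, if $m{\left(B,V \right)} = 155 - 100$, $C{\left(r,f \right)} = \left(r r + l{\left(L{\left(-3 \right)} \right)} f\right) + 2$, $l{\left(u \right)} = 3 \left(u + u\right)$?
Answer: $- \frac{21560}{251} \approx -85.896$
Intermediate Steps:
$l{\left(u \right)} = 6 u$ ($l{\left(u \right)} = 3 \cdot 2 u = 6 u$)
$Q{\left(E \right)} = - \frac{1}{2} + \frac{165}{4 E}$ ($Q{\left(E \right)} = - \frac{1}{2} + \frac{165 \frac{1}{E}}{4} = - \frac{1}{2} + \frac{165}{4 E}$)
$C{\left(r,f \right)} = 2 + r^{2} - 18 f$ ($C{\left(r,f \right)} = \left(r r + 6 \left(-3\right) f\right) + 2 = \left(r^{2} - 18 f\right) + 2 = 2 + r^{2} - 18 f$)
$m{\left(B,V \right)} = 55$ ($m{\left(B,V \right)} = 155 - 100 = 55$)
$\frac{m{\left(C{\left(-14,-9 \right)},297 \right)}}{Q{\left(-294 \right)}} = \frac{55}{\frac{1}{4} \frac{1}{-294} \left(165 - -588\right)} = \frac{55}{\frac{1}{4} \left(- \frac{1}{294}\right) \left(165 + 588\right)} = \frac{55}{\frac{1}{4} \left(- \frac{1}{294}\right) 753} = \frac{55}{- \frac{251}{392}} = 55 \left(- \frac{392}{251}\right) = - \frac{21560}{251}$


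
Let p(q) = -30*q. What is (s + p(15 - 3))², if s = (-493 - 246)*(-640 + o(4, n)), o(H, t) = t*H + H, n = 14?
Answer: 183406627600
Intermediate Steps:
o(H, t) = H + H*t (o(H, t) = H*t + H = H + H*t)
s = 428620 (s = (-493 - 246)*(-640 + 4*(1 + 14)) = -739*(-640 + 4*15) = -739*(-640 + 60) = -739*(-580) = 428620)
(s + p(15 - 3))² = (428620 - 30*(15 - 3))² = (428620 - 30*12)² = (428620 - 360)² = 428260² = 183406627600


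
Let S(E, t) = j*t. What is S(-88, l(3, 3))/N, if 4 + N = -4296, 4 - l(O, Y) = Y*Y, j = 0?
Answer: 0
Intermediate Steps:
l(O, Y) = 4 - Y² (l(O, Y) = 4 - Y*Y = 4 - Y²)
S(E, t) = 0 (S(E, t) = 0*t = 0)
N = -4300 (N = -4 - 4296 = -4300)
S(-88, l(3, 3))/N = 0/(-4300) = 0*(-1/4300) = 0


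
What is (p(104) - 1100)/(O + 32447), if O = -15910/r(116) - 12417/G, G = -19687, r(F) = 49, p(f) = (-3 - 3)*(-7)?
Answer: -510306727/15493904312 ≈ -0.032936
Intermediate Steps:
p(f) = 42 (p(f) = -6*(-7) = 42)
O = -312611737/964663 (O = -15910/49 - 12417/(-19687) = -15910*1/49 - 12417*(-1/19687) = -15910/49 + 12417/19687 = -312611737/964663 ≈ -324.06)
(p(104) - 1100)/(O + 32447) = (42 - 1100)/(-312611737/964663 + 32447) = -1058/30987808624/964663 = -1058*964663/30987808624 = -510306727/15493904312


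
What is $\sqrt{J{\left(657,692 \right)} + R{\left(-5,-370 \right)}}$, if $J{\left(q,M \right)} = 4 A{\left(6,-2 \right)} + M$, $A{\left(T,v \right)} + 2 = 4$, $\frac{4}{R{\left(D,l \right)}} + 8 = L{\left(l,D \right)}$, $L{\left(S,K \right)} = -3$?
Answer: $\frac{4 \sqrt{5291}}{11} \approx 26.451$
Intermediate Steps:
$R{\left(D,l \right)} = - \frac{4}{11}$ ($R{\left(D,l \right)} = \frac{4}{-8 - 3} = \frac{4}{-11} = 4 \left(- \frac{1}{11}\right) = - \frac{4}{11}$)
$A{\left(T,v \right)} = 2$ ($A{\left(T,v \right)} = -2 + 4 = 2$)
$J{\left(q,M \right)} = 8 + M$ ($J{\left(q,M \right)} = 4 \cdot 2 + M = 8 + M$)
$\sqrt{J{\left(657,692 \right)} + R{\left(-5,-370 \right)}} = \sqrt{\left(8 + 692\right) - \frac{4}{11}} = \sqrt{700 - \frac{4}{11}} = \sqrt{\frac{7696}{11}} = \frac{4 \sqrt{5291}}{11}$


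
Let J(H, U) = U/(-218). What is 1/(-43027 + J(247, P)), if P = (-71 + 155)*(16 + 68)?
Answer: -109/4693471 ≈ -2.3224e-5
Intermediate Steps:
P = 7056 (P = 84*84 = 7056)
J(H, U) = -U/218 (J(H, U) = U*(-1/218) = -U/218)
1/(-43027 + J(247, P)) = 1/(-43027 - 1/218*7056) = 1/(-43027 - 3528/109) = 1/(-4693471/109) = -109/4693471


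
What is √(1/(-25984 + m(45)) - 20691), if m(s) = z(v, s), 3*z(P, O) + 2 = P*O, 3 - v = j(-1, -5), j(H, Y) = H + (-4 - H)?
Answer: 2*I*√31180376587182/77639 ≈ 143.84*I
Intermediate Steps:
j(H, Y) = -4
v = 7 (v = 3 - 1*(-4) = 3 + 4 = 7)
z(P, O) = -⅔ + O*P/3 (z(P, O) = -⅔ + (P*O)/3 = -⅔ + (O*P)/3 = -⅔ + O*P/3)
m(s) = -⅔ + 7*s/3 (m(s) = -⅔ + (⅓)*s*7 = -⅔ + 7*s/3)
√(1/(-25984 + m(45)) - 20691) = √(1/(-25984 + (-⅔ + (7/3)*45)) - 20691) = √(1/(-25984 + (-⅔ + 105)) - 20691) = √(1/(-25984 + 313/3) - 20691) = √(1/(-77639/3) - 20691) = √(-3/77639 - 20691) = √(-1606428552/77639) = 2*I*√31180376587182/77639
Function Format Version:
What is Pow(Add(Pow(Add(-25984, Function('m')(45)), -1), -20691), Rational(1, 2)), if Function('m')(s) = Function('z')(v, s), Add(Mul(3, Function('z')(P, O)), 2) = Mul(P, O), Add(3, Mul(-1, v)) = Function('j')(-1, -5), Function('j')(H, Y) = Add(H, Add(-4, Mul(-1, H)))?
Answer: Mul(Rational(2, 77639), I, Pow(31180376587182, Rational(1, 2))) ≈ Mul(143.84, I)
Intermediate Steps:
Function('j')(H, Y) = -4
v = 7 (v = Add(3, Mul(-1, -4)) = Add(3, 4) = 7)
Function('z')(P, O) = Add(Rational(-2, 3), Mul(Rational(1, 3), O, P)) (Function('z')(P, O) = Add(Rational(-2, 3), Mul(Rational(1, 3), Mul(P, O))) = Add(Rational(-2, 3), Mul(Rational(1, 3), Mul(O, P))) = Add(Rational(-2, 3), Mul(Rational(1, 3), O, P)))
Function('m')(s) = Add(Rational(-2, 3), Mul(Rational(7, 3), s)) (Function('m')(s) = Add(Rational(-2, 3), Mul(Rational(1, 3), s, 7)) = Add(Rational(-2, 3), Mul(Rational(7, 3), s)))
Pow(Add(Pow(Add(-25984, Function('m')(45)), -1), -20691), Rational(1, 2)) = Pow(Add(Pow(Add(-25984, Add(Rational(-2, 3), Mul(Rational(7, 3), 45))), -1), -20691), Rational(1, 2)) = Pow(Add(Pow(Add(-25984, Add(Rational(-2, 3), 105)), -1), -20691), Rational(1, 2)) = Pow(Add(Pow(Add(-25984, Rational(313, 3)), -1), -20691), Rational(1, 2)) = Pow(Add(Pow(Rational(-77639, 3), -1), -20691), Rational(1, 2)) = Pow(Add(Rational(-3, 77639), -20691), Rational(1, 2)) = Pow(Rational(-1606428552, 77639), Rational(1, 2)) = Mul(Rational(2, 77639), I, Pow(31180376587182, Rational(1, 2)))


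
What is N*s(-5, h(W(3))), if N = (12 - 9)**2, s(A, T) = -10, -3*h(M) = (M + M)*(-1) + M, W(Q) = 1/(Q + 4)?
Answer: -90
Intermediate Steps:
W(Q) = 1/(4 + Q)
h(M) = M/3 (h(M) = -((M + M)*(-1) + M)/3 = -((2*M)*(-1) + M)/3 = -(-2*M + M)/3 = -(-1)*M/3 = M/3)
N = 9 (N = 3**2 = 9)
N*s(-5, h(W(3))) = 9*(-10) = -90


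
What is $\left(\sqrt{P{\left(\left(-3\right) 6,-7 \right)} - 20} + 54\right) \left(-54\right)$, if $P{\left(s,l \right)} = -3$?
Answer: $-2916 - 54 i \sqrt{23} \approx -2916.0 - 258.98 i$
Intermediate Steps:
$\left(\sqrt{P{\left(\left(-3\right) 6,-7 \right)} - 20} + 54\right) \left(-54\right) = \left(\sqrt{-3 - 20} + 54\right) \left(-54\right) = \left(\sqrt{-23} + 54\right) \left(-54\right) = \left(i \sqrt{23} + 54\right) \left(-54\right) = \left(54 + i \sqrt{23}\right) \left(-54\right) = -2916 - 54 i \sqrt{23}$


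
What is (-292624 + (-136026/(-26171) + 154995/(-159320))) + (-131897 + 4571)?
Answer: -350198133785165/833912744 ≈ -4.1995e+5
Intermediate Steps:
(-292624 + (-136026/(-26171) + 154995/(-159320))) + (-131897 + 4571) = (-292624 + (-136026*(-1/26171) + 154995*(-1/159320))) - 127326 = (-292624 + (136026/26171 - 30999/31864)) - 127326 = (-292624 + 3523057635/833912744) - 127326 = -244019359742621/833912744 - 127326 = -350198133785165/833912744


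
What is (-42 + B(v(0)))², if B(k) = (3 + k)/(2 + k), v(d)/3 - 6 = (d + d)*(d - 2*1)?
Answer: 670761/400 ≈ 1676.9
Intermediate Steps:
v(d) = 18 + 6*d*(-2 + d) (v(d) = 18 + 3*((d + d)*(d - 2*1)) = 18 + 3*((2*d)*(d - 2)) = 18 + 3*((2*d)*(-2 + d)) = 18 + 3*(2*d*(-2 + d)) = 18 + 6*d*(-2 + d))
B(k) = (3 + k)/(2 + k)
(-42 + B(v(0)))² = (-42 + (3 + (18 - 12*0 + 6*0²))/(2 + (18 - 12*0 + 6*0²)))² = (-42 + (3 + (18 + 0 + 6*0))/(2 + (18 + 0 + 6*0)))² = (-42 + (3 + (18 + 0 + 0))/(2 + (18 + 0 + 0)))² = (-42 + (3 + 18)/(2 + 18))² = (-42 + 21/20)² = (-819/20)² = 670761/400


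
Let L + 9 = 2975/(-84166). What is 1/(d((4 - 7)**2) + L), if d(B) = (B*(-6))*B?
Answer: -84166/41665145 ≈ -0.0020201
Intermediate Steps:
d(B) = -6*B**2 (d(B) = (-6*B)*B = -6*B**2)
L = -760469/84166 (L = -9 + 2975/(-84166) = -9 + 2975*(-1/84166) = -9 - 2975/84166 = -760469/84166 ≈ -9.0353)
1/(d((4 - 7)**2) + L) = 1/(-6*(4 - 7)**4 - 760469/84166) = 1/(-6*((-3)**2)**2 - 760469/84166) = 1/(-6*9**2 - 760469/84166) = 1/(-6*81 - 760469/84166) = 1/(-486 - 760469/84166) = 1/(-41665145/84166) = -84166/41665145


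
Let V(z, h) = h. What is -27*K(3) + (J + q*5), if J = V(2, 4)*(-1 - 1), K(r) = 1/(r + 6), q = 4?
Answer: 9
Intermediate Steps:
K(r) = 1/(6 + r)
J = -8 (J = 4*(-1 - 1) = 4*(-2) = -8)
-27*K(3) + (J + q*5) = -27/(6 + 3) + (-8 + 4*5) = -27/9 + (-8 + 20) = -27*⅑ + 12 = -3 + 12 = 9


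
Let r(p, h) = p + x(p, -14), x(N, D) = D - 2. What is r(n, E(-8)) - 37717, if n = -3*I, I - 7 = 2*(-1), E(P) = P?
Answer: -37748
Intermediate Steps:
I = 5 (I = 7 + 2*(-1) = 7 - 2 = 5)
n = -15 (n = -3*5 = -15)
x(N, D) = -2 + D
r(p, h) = -16 + p (r(p, h) = p + (-2 - 14) = p - 16 = -16 + p)
r(n, E(-8)) - 37717 = (-16 - 15) - 37717 = -31 - 37717 = -37748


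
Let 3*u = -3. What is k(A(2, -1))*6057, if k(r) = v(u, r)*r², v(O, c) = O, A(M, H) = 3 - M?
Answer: -6057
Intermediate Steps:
u = -1 (u = (⅓)*(-3) = -1)
k(r) = -r²
k(A(2, -1))*6057 = -(3 - 1*2)²*6057 = -(3 - 2)²*6057 = -1*1²*6057 = -1*1*6057 = -1*6057 = -6057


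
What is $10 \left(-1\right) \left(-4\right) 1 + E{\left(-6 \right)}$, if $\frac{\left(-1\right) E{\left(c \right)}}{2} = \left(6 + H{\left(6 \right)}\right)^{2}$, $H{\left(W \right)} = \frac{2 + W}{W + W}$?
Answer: $- \frac{440}{9} \approx -48.889$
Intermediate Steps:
$H{\left(W \right)} = \frac{2 + W}{2 W}$
$E{\left(c \right)} = - \frac{800}{9}$ ($E{\left(c \right)} = - 2 \left(6 + \frac{2 + 6}{2 \cdot 6}\right)^{2} = - 2 \left(6 + \frac{1}{2} \cdot \frac{1}{6} \cdot 8\right)^{2} = - 2 \left(6 + \frac{2}{3}\right)^{2} = - 2 \left(\frac{20}{3}\right)^{2} = \left(-2\right) \frac{400}{9} = - \frac{800}{9}$)
$10 \left(-1\right) \left(-4\right) 1 + E{\left(-6 \right)} = 10 \left(-1\right) \left(-4\right) 1 - \frac{800}{9} = 10 \cdot 4 \cdot 1 - \frac{800}{9} = 10 \cdot 4 - \frac{800}{9} = 40 - \frac{800}{9} = - \frac{440}{9}$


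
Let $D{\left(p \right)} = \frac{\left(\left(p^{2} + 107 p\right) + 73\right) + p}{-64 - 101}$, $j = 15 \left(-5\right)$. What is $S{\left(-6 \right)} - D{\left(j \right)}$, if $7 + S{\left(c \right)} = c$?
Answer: $- \frac{4547}{165} \approx -27.558$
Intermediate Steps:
$j = -75$
$D{\left(p \right)} = - \frac{73}{165} - \frac{36 p}{55} - \frac{p^{2}}{165}$ ($D{\left(p \right)} = \frac{\left(73 + p^{2} + 107 p\right) + p}{-165} = \left(73 + p^{2} + 108 p\right) \left(- \frac{1}{165}\right) = - \frac{73}{165} - \frac{36 p}{55} - \frac{p^{2}}{165}$)
$S{\left(c \right)} = -7 + c$
$S{\left(-6 \right)} - D{\left(j \right)} = \left(-7 - 6\right) - \left(- \frac{73}{165} - - \frac{540}{11} - \frac{\left(-75\right)^{2}}{165}\right) = -13 - \left(- \frac{73}{165} + \frac{540}{11} - \frac{375}{11}\right) = -13 - \frac{2402}{165} = - \frac{4547}{165}$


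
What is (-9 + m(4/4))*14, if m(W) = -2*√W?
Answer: -154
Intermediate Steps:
(-9 + m(4/4))*14 = (-9 - 2*√(4/4))*14 = (-9 - 2*√(4*(¼)))*14 = (-9 - 2*√1)*14 = (-9 - 2*1)*14 = (-9 - 2)*14 = -11*14 = -154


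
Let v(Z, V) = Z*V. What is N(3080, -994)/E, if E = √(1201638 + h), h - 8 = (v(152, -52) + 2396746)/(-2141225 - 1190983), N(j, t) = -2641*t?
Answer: 5250308*√833912548032121338/2002066012763 ≈ 2394.8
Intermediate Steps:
v(Z, V) = V*Z
h = 12134411/1666104 (h = 8 + (-52*152 + 2396746)/(-2141225 - 1190983) = 8 + (-7904 + 2396746)/(-3332208) = 8 + 2388842*(-1/3332208) = 8 - 1194421/1666104 = 12134411/1666104 ≈ 7.2831)
E = √833912548032121338/833052 (E = √(1201638 + 12134411/1666104) = √(2002066012763/1666104) = √833912548032121338/833052 ≈ 1096.2)
N(3080, -994)/E = (-2641*(-994))/((√833912548032121338/833052)) = 2625154*(2*√833912548032121338/2002066012763) = 5250308*√833912548032121338/2002066012763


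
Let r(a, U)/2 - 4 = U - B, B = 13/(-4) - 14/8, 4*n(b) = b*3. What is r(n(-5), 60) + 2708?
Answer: 2846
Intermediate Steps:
n(b) = 3*b/4 (n(b) = (b*3)/4 = (3*b)/4 = 3*b/4)
B = -5 (B = 13*(-¼) - 14*⅛ = -13/4 - 7/4 = -5)
r(a, U) = 18 + 2*U (r(a, U) = 8 + 2*(U - 1*(-5)) = 8 + 2*(U + 5) = 8 + 2*(5 + U) = 8 + (10 + 2*U) = 18 + 2*U)
r(n(-5), 60) + 2708 = (18 + 2*60) + 2708 = (18 + 120) + 2708 = 138 + 2708 = 2846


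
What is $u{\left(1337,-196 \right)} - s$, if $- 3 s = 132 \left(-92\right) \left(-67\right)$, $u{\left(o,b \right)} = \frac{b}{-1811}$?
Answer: $\frac{491172372}{1811} \approx 2.7122 \cdot 10^{5}$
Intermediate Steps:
$u{\left(o,b \right)} = - \frac{b}{1811}$ ($u{\left(o,b \right)} = b \left(- \frac{1}{1811}\right) = - \frac{b}{1811}$)
$s = -271216$ ($s = - \frac{132 \left(-92\right) \left(-67\right)}{3} = - \frac{\left(-12144\right) \left(-67\right)}{3} = \left(- \frac{1}{3}\right) 813648 = -271216$)
$u{\left(1337,-196 \right)} - s = \left(- \frac{1}{1811}\right) \left(-196\right) - -271216 = \frac{196}{1811} + 271216 = \frac{491172372}{1811}$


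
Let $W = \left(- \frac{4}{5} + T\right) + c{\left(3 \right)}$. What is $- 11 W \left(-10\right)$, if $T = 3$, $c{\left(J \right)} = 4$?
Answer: $682$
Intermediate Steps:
$W = \frac{31}{5}$ ($W = \left(- \frac{4}{5} + 3\right) + 4 = \frac{11}{5} + 4 = \frac{31}{5} \approx 6.2$)
$- 11 W \left(-10\right) = \left(-11\right) \frac{31}{5} \left(-10\right) = \left(- \frac{341}{5}\right) \left(-10\right) = 682$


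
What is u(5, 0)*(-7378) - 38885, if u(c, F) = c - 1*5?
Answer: -38885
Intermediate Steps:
u(c, F) = -5 + c (u(c, F) = c - 5 = -5 + c)
u(5, 0)*(-7378) - 38885 = (-5 + 5)*(-7378) - 38885 = 0*(-7378) - 38885 = 0 - 38885 = -38885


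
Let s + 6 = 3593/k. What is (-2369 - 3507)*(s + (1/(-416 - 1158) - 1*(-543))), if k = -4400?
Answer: -2727483058521/865700 ≈ -3.1506e+6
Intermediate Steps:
s = -29993/4400 (s = -6 + 3593/(-4400) = -6 + 3593*(-1/4400) = -6 - 3593/4400 = -29993/4400 ≈ -6.8166)
(-2369 - 3507)*(s + (1/(-416 - 1158) - 1*(-543))) = (-2369 - 3507)*(-29993/4400 + (1/(-416 - 1158) - 1*(-543))) = -5876*(-29993/4400 + (1/(-1574) + 543)) = -5876*(-29993/4400 + (-1/1574 + 543)) = -5876*(-29993/4400 + 854681/1574) = -5876*1856693709/3462800 = -2727483058521/865700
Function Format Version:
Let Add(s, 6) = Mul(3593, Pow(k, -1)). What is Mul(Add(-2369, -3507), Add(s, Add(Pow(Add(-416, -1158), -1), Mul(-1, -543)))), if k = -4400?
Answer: Rational(-2727483058521, 865700) ≈ -3.1506e+6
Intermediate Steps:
s = Rational(-29993, 4400) (s = Add(-6, Mul(3593, Pow(-4400, -1))) = Add(-6, Mul(3593, Rational(-1, 4400))) = Add(-6, Rational(-3593, 4400)) = Rational(-29993, 4400) ≈ -6.8166)
Mul(Add(-2369, -3507), Add(s, Add(Pow(Add(-416, -1158), -1), Mul(-1, -543)))) = Mul(Add(-2369, -3507), Add(Rational(-29993, 4400), Add(Pow(Add(-416, -1158), -1), Mul(-1, -543)))) = Mul(-5876, Add(Rational(-29993, 4400), Add(Pow(-1574, -1), 543))) = Mul(-5876, Add(Rational(-29993, 4400), Add(Rational(-1, 1574), 543))) = Mul(-5876, Add(Rational(-29993, 4400), Rational(854681, 1574))) = Mul(-5876, Rational(1856693709, 3462800)) = Rational(-2727483058521, 865700)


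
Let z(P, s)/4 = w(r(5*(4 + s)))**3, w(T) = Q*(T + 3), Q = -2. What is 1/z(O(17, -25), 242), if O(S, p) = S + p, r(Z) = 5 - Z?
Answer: 1/58393377536 ≈ 1.7125e-11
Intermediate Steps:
w(T) = -6 - 2*T (w(T) = -2*(T + 3) = -2*(3 + T) = -6 - 2*T)
z(P, s) = 4*(24 + 10*s)**3 (z(P, s) = 4*(-6 - 2*(5 - 5*(4 + s)))**3 = 4*(-6 - 2*(5 - (20 + 5*s)))**3 = 4*(-6 - 2*(5 + (-20 - 5*s)))**3 = 4*(-6 - 2*(-15 - 5*s))**3 = 4*(-6 + (30 + 10*s))**3 = 4*(24 + 10*s)**3)
1/z(O(17, -25), 242) = 1/(32*(12 + 5*242)**3) = 1/(32*(12 + 1210)**3) = 1/(32*1222**3) = 1/(32*1824793048) = 1/58393377536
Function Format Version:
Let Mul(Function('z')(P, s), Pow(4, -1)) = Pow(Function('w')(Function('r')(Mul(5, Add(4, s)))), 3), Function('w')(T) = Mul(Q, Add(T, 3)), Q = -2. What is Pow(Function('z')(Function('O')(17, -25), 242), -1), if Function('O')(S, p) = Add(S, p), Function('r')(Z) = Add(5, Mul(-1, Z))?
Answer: Rational(1, 58393377536) ≈ 1.7125e-11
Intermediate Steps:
Function('w')(T) = Add(-6, Mul(-2, T)) (Function('w')(T) = Mul(-2, Add(T, 3)) = Mul(-2, Add(3, T)) = Add(-6, Mul(-2, T)))
Function('z')(P, s) = Mul(4, Pow(Add(24, Mul(10, s)), 3)) (Function('z')(P, s) = Mul(4, Pow(Add(-6, Mul(-2, Add(5, Mul(-1, Mul(5, Add(4, s)))))), 3)) = Mul(4, Pow(Add(-6, Mul(-2, Add(5, Mul(-1, Add(20, Mul(5, s)))))), 3)) = Mul(4, Pow(Add(-6, Mul(-2, Add(5, Add(-20, Mul(-5, s))))), 3)) = Mul(4, Pow(Add(-6, Mul(-2, Add(-15, Mul(-5, s)))), 3)) = Mul(4, Pow(Add(-6, Add(30, Mul(10, s))), 3)) = Mul(4, Pow(Add(24, Mul(10, s)), 3)))
Pow(Function('z')(Function('O')(17, -25), 242), -1) = Pow(Mul(32, Pow(Add(12, Mul(5, 242)), 3)), -1) = Pow(Mul(32, Pow(Add(12, 1210), 3)), -1) = Pow(Mul(32, Pow(1222, 3)), -1) = Pow(Mul(32, 1824793048), -1) = Pow(58393377536, -1) = Rational(1, 58393377536)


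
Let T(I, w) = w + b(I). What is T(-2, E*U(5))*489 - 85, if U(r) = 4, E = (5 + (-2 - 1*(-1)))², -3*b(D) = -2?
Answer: 31537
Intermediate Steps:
b(D) = ⅔ (b(D) = -⅓*(-2) = ⅔)
E = 16 (E = (5 + (-2 + 1))² = (5 - 1)² = 4² = 16)
T(I, w) = ⅔ + w (T(I, w) = w + ⅔ = ⅔ + w)
T(-2, E*U(5))*489 - 85 = (⅔ + 16*4)*489 - 85 = (⅔ + 64)*489 - 85 = (194/3)*489 - 85 = 31622 - 85 = 31537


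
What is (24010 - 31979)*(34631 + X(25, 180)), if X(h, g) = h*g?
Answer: -311834939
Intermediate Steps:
X(h, g) = g*h
(24010 - 31979)*(34631 + X(25, 180)) = (24010 - 31979)*(34631 + 180*25) = -7969*(34631 + 4500) = -7969*39131 = -311834939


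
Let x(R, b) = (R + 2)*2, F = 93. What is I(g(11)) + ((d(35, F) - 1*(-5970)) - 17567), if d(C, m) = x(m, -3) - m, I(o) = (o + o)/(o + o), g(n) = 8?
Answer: -11499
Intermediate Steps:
I(o) = 1 (I(o) = (2*o)/((2*o)) = (2*o)*(1/(2*o)) = 1)
x(R, b) = 4 + 2*R (x(R, b) = (2 + R)*2 = 4 + 2*R)
d(C, m) = 4 + m (d(C, m) = (4 + 2*m) - m = 4 + m)
I(g(11)) + ((d(35, F) - 1*(-5970)) - 17567) = 1 + (((4 + 93) - 1*(-5970)) - 17567) = 1 + ((97 + 5970) - 17567) = 1 + (6067 - 17567) = 1 - 11500 = -11499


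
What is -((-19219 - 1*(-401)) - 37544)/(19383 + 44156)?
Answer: 56362/63539 ≈ 0.88705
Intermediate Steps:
-((-19219 - 1*(-401)) - 37544)/(19383 + 44156) = -((-19219 + 401) - 37544)/63539 = -(-18818 - 37544)/63539 = -(-56362)/63539 = -1*(-56362/63539) = 56362/63539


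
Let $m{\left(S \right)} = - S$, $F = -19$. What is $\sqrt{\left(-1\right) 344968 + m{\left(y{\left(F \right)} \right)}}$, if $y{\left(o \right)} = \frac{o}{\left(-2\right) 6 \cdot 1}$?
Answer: $\frac{i \sqrt{12418905}}{6} \approx 587.34 i$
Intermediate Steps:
$y{\left(o \right)} = - \frac{o}{12}$ ($y{\left(o \right)} = \frac{o}{\left(-12\right) 1} = \frac{o}{-12} = o \left(- \frac{1}{12}\right) = - \frac{o}{12}$)
$\sqrt{\left(-1\right) 344968 + m{\left(y{\left(F \right)} \right)}} = \sqrt{\left(-1\right) 344968 - \left(- \frac{1}{12}\right) \left(-19\right)} = \sqrt{-344968 - \frac{19}{12}} = \sqrt{- \frac{4139635}{12}} = \frac{i \sqrt{12418905}}{6}$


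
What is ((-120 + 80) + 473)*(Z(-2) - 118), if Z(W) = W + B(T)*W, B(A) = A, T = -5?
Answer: -47630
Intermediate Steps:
Z(W) = -4*W (Z(W) = W - 5*W = -4*W)
((-120 + 80) + 473)*(Z(-2) - 118) = ((-120 + 80) + 473)*(-4*(-2) - 118) = (-40 + 473)*(8 - 118) = 433*(-110) = -47630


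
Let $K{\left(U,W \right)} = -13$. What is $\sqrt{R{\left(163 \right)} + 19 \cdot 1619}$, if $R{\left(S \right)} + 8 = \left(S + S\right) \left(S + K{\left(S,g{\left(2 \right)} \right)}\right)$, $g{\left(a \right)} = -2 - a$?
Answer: $\sqrt{79653} \approx 282.23$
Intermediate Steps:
$R{\left(S \right)} = -8 + 2 S \left(-13 + S\right)$ ($R{\left(S \right)} = -8 + \left(S + S\right) \left(S - 13\right) = -8 + 2 S \left(-13 + S\right)$)
$\sqrt{R{\left(163 \right)} + 19 \cdot 1619} = \sqrt{\left(-8 - 4238 + 2 \cdot 163^{2}\right) + 19 \cdot 1619} = \sqrt{\left(-8 - 4238 + 2 \cdot 26569\right) + 30761} = \sqrt{\left(-8 - 4238 + 53138\right) + 30761} = \sqrt{48892 + 30761} = \sqrt{79653}$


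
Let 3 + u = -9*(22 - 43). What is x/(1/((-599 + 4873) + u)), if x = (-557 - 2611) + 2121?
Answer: -4669620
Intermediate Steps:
u = 186 (u = -3 - 9*(22 - 43) = -3 - 9*(-21) = -3 + 189 = 186)
x = -1047 (x = -3168 + 2121 = -1047)
x/(1/((-599 + 4873) + u)) = -1047/(1/((-599 + 4873) + 186)) = -1047/(1/(4274 + 186)) = -1047/(1/4460) = -1047/1/4460 = -1047*4460 = -4669620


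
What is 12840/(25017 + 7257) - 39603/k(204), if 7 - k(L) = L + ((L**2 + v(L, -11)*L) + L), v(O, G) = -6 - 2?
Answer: 299448437/217230915 ≈ 1.3785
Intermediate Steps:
v(O, G) = -8
k(L) = 7 - L**2 + 6*L (k(L) = 7 - (L + ((L**2 - 8*L) + L)) = 7 - (L + (L**2 - 7*L)) = 7 - (L**2 - 6*L) = 7 + (-L**2 + 6*L) = 7 - L**2 + 6*L)
12840/(25017 + 7257) - 39603/k(204) = 12840/(25017 + 7257) - 39603/(7 - 1*204**2 + 6*204) = 12840/32274 - 39603/(7 - 1*41616 + 1224) = 12840*(1/32274) - 39603/(7 - 41616 + 1224) = 2140/5379 - 39603/(-40385) = 2140/5379 - 39603*(-1/40385) = 2140/5379 + 39603/40385 = 299448437/217230915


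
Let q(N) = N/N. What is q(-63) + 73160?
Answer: 73161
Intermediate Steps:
q(N) = 1
q(-63) + 73160 = 1 + 73160 = 73161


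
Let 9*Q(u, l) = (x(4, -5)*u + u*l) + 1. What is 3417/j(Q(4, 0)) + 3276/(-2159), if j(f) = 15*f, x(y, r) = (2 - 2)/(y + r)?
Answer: 22115529/10795 ≈ 2048.7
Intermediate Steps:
x(y, r) = 0 (x(y, r) = 0/(r + y) = 0)
Q(u, l) = 1/9 + l*u/9 (Q(u, l) = ((0*u + u*l) + 1)/9 = ((0 + l*u) + 1)/9 = (l*u + 1)/9 = (1 + l*u)/9 = 1/9 + l*u/9)
3417/j(Q(4, 0)) + 3276/(-2159) = 3417/((15*(1/9 + (1/9)*0*4))) + 3276/(-2159) = 3417/((15*(1/9 + 0))) + 3276*(-1/2159) = 3417/((15*(1/9))) - 3276/2159 = 3417/(5/3) - 3276/2159 = 3417*(3/5) - 3276/2159 = 10251/5 - 3276/2159 = 22115529/10795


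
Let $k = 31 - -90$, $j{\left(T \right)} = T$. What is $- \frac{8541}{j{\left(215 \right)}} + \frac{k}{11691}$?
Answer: $- \frac{99826816}{2513565} \approx -39.715$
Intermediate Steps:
$k = 121$ ($k = 31 + 90 = 121$)
$- \frac{8541}{j{\left(215 \right)}} + \frac{k}{11691} = - \frac{8541}{215} + \frac{121}{11691} = - \frac{99826816}{2513565}$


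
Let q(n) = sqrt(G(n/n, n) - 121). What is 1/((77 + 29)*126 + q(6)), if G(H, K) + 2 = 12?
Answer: 4452/59460949 - I*sqrt(111)/178382847 ≈ 7.4873e-5 - 5.9062e-8*I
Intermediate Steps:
G(H, K) = 10 (G(H, K) = -2 + 12 = 10)
q(n) = I*sqrt(111) (q(n) = sqrt(10 - 121) = sqrt(-111) = I*sqrt(111))
1/((77 + 29)*126 + q(6)) = 1/((77 + 29)*126 + I*sqrt(111)) = 1/(106*126 + I*sqrt(111)) = 1/(13356 + I*sqrt(111))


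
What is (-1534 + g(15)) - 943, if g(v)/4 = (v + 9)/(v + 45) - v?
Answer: -12677/5 ≈ -2535.4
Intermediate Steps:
g(v) = -4*v + 4*(9 + v)/(45 + v) (g(v) = 4*((v + 9)/(v + 45) - v) = 4*((9 + v)/(45 + v) - v) = 4*(-v + (9 + v)/(45 + v)) = -4*v + 4*(9 + v)/(45 + v))
(-1534 + g(15)) - 943 = (-1534 + 4*(9 - 1*15**2 - 44*15)/(45 + 15)) - 943 = (-1534 + 4*(9 - 1*225 - 660)/60) - 943 = (-1534 + 4*(1/60)*(9 - 225 - 660)) - 943 = (-1534 + 4*(1/60)*(-876)) - 943 = (-1534 - 292/5) - 943 = -7962/5 - 943 = -12677/5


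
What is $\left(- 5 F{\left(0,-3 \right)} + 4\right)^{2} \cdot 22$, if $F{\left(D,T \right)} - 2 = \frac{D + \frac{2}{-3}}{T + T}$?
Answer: $\frac{76582}{81} \approx 945.46$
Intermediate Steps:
$F{\left(D,T \right)} = 2 + \frac{- \frac{2}{3} + D}{2 T}$ ($F{\left(D,T \right)} = 2 + \frac{D + \frac{2}{-3}}{T + T} = 2 + \frac{D + 2 \left(- \frac{1}{3}\right)}{2 T} = 2 + \left(D - \frac{2}{3}\right) \frac{1}{2 T} = 2 + \left(- \frac{2}{3} + D\right) \frac{1}{2 T} = 2 + \frac{- \frac{2}{3} + D}{2 T}$)
$\left(- 5 F{\left(0,-3 \right)} + 4\right)^{2} \cdot 22 = \left(- 5 \frac{-2 + 3 \cdot 0 + 12 \left(-3\right)}{6 \left(-3\right)} + 4\right)^{2} \cdot 22 = \left(- 5 \cdot \frac{1}{6} \left(- \frac{1}{3}\right) \left(-2 + 0 - 36\right) + 4\right)^{2} \cdot 22 = \left(- 5 \cdot \frac{1}{6} \left(- \frac{1}{3}\right) \left(-38\right) + 4\right)^{2} \cdot 22 = \left(\left(-5\right) \frac{19}{9} + 4\right)^{2} \cdot 22 = \left(- \frac{95}{9} + 4\right)^{2} \cdot 22 = \left(- \frac{59}{9}\right)^{2} \cdot 22 = \frac{3481}{81} \cdot 22 = \frac{76582}{81}$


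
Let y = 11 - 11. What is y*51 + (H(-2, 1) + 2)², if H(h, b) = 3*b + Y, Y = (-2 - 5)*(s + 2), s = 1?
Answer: 256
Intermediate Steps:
Y = -21 (Y = (-2 - 5)*(1 + 2) = -7*3 = -21)
H(h, b) = -21 + 3*b (H(h, b) = 3*b - 21 = -21 + 3*b)
y = 0
y*51 + (H(-2, 1) + 2)² = 0*51 + ((-21 + 3*1) + 2)² = 0 + ((-21 + 3) + 2)² = 0 + (-18 + 2)² = 0 + (-16)² = 0 + 256 = 256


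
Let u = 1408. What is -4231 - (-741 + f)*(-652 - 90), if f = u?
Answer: 490683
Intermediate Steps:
f = 1408
-4231 - (-741 + f)*(-652 - 90) = -4231 - (-741 + 1408)*(-652 - 90) = -4231 - 667*(-742) = -4231 - 1*(-494914) = -4231 + 494914 = 490683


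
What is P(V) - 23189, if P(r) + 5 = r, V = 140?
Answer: -23054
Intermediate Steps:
P(r) = -5 + r
P(V) - 23189 = (-5 + 140) - 23189 = 135 - 23189 = -23054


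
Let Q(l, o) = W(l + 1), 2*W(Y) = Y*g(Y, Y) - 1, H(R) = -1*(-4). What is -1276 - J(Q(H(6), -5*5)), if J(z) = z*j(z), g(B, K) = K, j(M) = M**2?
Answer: -3004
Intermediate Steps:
H(R) = 4
W(Y) = -1/2 + Y**2/2 (W(Y) = (Y*Y - 1)/2 = (Y**2 - 1)/2 = (-1 + Y**2)/2 = -1/2 + Y**2/2)
Q(l, o) = -1/2 + (1 + l)**2/2 (Q(l, o) = -1/2 + (l + 1)**2/2 = -1/2 + (1 + l)**2/2)
J(z) = z**3 (J(z) = z*z**2 = z**3)
-1276 - J(Q(H(6), -5*5)) = -1276 - ((1/2)*4*(2 + 4))**3 = -1276 - ((1/2)*4*6)**3 = -1276 - 1*12**3 = -1276 - 1*1728 = -1276 - 1728 = -3004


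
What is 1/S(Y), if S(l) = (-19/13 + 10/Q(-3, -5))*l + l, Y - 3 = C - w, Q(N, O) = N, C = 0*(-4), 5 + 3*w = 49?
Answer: 117/5180 ≈ 0.022587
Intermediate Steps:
w = 44/3 (w = -5/3 + (1/3)*49 = -5/3 + 49/3 = 44/3 ≈ 14.667)
C = 0
Y = -35/3 (Y = 3 + (0 - 1*44/3) = 3 + (0 - 44/3) = 3 - 44/3 = -35/3 ≈ -11.667)
S(l) = -148*l/39 (S(l) = (-19/13 + 10/(-3))*l + l = (-19*1/13 + 10*(-1/3))*l + l = (-19/13 - 10/3)*l + l = -187*l/39 + l = -148*l/39)
1/S(Y) = 1/(-148/39*(-35/3)) = 1/(5180/117) = 117/5180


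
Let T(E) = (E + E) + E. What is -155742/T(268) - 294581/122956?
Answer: -1615521373/8238052 ≈ -196.10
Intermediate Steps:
T(E) = 3*E (T(E) = 2*E + E = 3*E)
-155742/T(268) - 294581/122956 = -155742/(3*268) - 294581/122956 = -155742/804 - 294581*1/122956 = -155742*1/804 - 294581/122956 = -25957/134 - 294581/122956 = -1615521373/8238052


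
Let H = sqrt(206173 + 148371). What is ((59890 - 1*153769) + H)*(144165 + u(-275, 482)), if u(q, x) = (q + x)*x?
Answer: -22900749381 + 975756*sqrt(22159) ≈ -2.2756e+10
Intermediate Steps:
u(q, x) = x*(q + x)
H = 4*sqrt(22159) (H = sqrt(354544) = 4*sqrt(22159) ≈ 595.44)
((59890 - 1*153769) + H)*(144165 + u(-275, 482)) = ((59890 - 1*153769) + 4*sqrt(22159))*(144165 + 482*(-275 + 482)) = ((59890 - 153769) + 4*sqrt(22159))*(144165 + 482*207) = (-93879 + 4*sqrt(22159))*(144165 + 99774) = (-93879 + 4*sqrt(22159))*243939 = -22900749381 + 975756*sqrt(22159)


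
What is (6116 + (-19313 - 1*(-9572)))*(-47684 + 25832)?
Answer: 79213500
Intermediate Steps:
(6116 + (-19313 - 1*(-9572)))*(-47684 + 25832) = (6116 + (-19313 + 9572))*(-21852) = (6116 - 9741)*(-21852) = -3625*(-21852) = 79213500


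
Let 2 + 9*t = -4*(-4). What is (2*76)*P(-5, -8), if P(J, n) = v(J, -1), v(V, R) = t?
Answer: 2128/9 ≈ 236.44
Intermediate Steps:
t = 14/9 (t = -2/9 + (-4*(-4))/9 = -2/9 + (⅑)*16 = -2/9 + 16/9 = 14/9 ≈ 1.5556)
v(V, R) = 14/9
P(J, n) = 14/9
(2*76)*P(-5, -8) = (2*76)*(14/9) = 152*(14/9) = 2128/9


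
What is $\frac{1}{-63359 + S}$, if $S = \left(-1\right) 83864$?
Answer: $- \frac{1}{147223} \approx -6.7924 \cdot 10^{-6}$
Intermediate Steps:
$S = -83864$
$\frac{1}{-63359 + S} = \frac{1}{-63359 - 83864} = \frac{1}{-147223} = - \frac{1}{147223}$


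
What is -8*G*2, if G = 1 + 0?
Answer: -16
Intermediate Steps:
G = 1
-8*G*2 = -8*1*2 = -8*2 = -16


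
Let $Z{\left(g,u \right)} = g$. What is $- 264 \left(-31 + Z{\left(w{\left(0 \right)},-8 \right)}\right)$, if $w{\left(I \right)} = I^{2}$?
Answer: $8184$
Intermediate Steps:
$- 264 \left(-31 + Z{\left(w{\left(0 \right)},-8 \right)}\right) = - 264 \left(-31 + 0^{2}\right) = - 264 \left(-31 + 0\right) = \left(-264\right) \left(-31\right) = 8184$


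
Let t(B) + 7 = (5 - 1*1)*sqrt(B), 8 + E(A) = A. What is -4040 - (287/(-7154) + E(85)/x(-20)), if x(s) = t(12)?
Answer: -53724985/13286 - 56*sqrt(3)/13 ≈ -4051.2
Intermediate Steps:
E(A) = -8 + A
t(B) = -7 + 4*sqrt(B) (t(B) = -7 + (5 - 1*1)*sqrt(B) = -7 + (5 - 1)*sqrt(B) = -7 + 4*sqrt(B))
x(s) = -7 + 8*sqrt(3) (x(s) = -7 + 4*sqrt(12) = -7 + 4*(2*sqrt(3)) = -7 + 8*sqrt(3))
-4040 - (287/(-7154) + E(85)/x(-20)) = -4040 - (287/(-7154) + (-8 + 85)/(-7 + 8*sqrt(3))) = -4040 - (287*(-1/7154) + 77/(-7 + 8*sqrt(3))) = -4040 - (-41/1022 + 77/(-7 + 8*sqrt(3))) = -4040 + (41/1022 - 77/(-7 + 8*sqrt(3))) = -4128839/1022 - 77/(-7 + 8*sqrt(3))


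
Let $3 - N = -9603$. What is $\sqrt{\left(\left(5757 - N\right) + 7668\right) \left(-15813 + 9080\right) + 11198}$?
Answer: $i \sqrt{25702129} \approx 5069.7 i$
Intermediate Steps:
$N = 9606$ ($N = 3 - -9603 = 3 + 9603 = 9606$)
$\sqrt{\left(\left(5757 - N\right) + 7668\right) \left(-15813 + 9080\right) + 11198} = \sqrt{\left(\left(5757 - 9606\right) + 7668\right) \left(-15813 + 9080\right) + 11198} = \sqrt{\left(\left(5757 - 9606\right) + 7668\right) \left(-6733\right) + 11198} = \sqrt{\left(-3849 + 7668\right) \left(-6733\right) + 11198} = \sqrt{3819 \left(-6733\right) + 11198} = \sqrt{-25713327 + 11198} = \sqrt{-25702129} = i \sqrt{25702129}$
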